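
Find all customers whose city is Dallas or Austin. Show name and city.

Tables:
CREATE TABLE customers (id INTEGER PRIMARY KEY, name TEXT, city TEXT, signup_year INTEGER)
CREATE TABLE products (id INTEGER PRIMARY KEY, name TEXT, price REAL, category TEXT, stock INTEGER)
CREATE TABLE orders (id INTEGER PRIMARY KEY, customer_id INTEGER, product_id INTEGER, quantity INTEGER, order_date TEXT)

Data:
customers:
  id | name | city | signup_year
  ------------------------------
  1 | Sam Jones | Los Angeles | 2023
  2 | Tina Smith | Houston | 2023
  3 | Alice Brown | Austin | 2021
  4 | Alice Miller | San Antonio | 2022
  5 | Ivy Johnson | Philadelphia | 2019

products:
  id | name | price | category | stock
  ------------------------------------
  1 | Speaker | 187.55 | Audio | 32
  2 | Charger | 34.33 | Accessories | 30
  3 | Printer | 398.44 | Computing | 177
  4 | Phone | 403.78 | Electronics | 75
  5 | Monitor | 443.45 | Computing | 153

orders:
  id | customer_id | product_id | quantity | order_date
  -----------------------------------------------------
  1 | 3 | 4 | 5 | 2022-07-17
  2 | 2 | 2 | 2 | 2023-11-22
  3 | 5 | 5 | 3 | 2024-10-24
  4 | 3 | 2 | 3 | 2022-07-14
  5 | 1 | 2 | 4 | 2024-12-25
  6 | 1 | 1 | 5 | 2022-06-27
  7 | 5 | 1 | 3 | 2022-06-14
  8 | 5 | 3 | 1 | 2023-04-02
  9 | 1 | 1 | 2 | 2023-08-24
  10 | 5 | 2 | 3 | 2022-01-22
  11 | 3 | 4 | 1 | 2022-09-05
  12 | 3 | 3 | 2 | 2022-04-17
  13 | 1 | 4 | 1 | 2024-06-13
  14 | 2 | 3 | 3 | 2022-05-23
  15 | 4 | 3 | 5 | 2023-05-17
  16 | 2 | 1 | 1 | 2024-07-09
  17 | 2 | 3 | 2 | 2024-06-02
SELECT name, city FROM customers WHERE city IN ('Dallas', 'Austin')

Execution result:
name | city
Alice Brown | Austin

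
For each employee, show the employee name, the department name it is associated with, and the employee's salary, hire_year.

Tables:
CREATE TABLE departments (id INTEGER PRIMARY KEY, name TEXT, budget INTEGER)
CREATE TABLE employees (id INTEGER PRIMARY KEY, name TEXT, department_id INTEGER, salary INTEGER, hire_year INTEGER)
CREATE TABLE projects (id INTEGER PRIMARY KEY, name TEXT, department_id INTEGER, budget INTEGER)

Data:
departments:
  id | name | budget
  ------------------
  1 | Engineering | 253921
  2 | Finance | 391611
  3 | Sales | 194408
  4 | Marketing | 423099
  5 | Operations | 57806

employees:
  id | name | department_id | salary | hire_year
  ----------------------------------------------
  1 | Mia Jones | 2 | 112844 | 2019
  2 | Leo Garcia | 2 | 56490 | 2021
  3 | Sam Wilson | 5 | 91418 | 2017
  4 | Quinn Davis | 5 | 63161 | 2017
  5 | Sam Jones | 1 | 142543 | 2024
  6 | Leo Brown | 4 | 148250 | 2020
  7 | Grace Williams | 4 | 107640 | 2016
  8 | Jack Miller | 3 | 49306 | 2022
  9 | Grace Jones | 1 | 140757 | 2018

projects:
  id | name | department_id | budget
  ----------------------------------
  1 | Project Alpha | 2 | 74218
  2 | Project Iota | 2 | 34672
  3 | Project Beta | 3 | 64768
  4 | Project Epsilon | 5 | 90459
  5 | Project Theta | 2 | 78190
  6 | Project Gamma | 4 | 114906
SELECT c.name, p.name AS department, c.salary, c.hire_year FROM employees c JOIN departments p ON c.department_id = p.id

Execution result:
name | department | salary | hire_year
Mia Jones | Finance | 112844 | 2019
Leo Garcia | Finance | 56490 | 2021
Sam Wilson | Operations | 91418 | 2017
Quinn Davis | Operations | 63161 | 2017
Sam Jones | Engineering | 142543 | 2024
Leo Brown | Marketing | 148250 | 2020
Grace Williams | Marketing | 107640 | 2016
Jack Miller | Sales | 49306 | 2022
Grace Jones | Engineering | 140757 | 2018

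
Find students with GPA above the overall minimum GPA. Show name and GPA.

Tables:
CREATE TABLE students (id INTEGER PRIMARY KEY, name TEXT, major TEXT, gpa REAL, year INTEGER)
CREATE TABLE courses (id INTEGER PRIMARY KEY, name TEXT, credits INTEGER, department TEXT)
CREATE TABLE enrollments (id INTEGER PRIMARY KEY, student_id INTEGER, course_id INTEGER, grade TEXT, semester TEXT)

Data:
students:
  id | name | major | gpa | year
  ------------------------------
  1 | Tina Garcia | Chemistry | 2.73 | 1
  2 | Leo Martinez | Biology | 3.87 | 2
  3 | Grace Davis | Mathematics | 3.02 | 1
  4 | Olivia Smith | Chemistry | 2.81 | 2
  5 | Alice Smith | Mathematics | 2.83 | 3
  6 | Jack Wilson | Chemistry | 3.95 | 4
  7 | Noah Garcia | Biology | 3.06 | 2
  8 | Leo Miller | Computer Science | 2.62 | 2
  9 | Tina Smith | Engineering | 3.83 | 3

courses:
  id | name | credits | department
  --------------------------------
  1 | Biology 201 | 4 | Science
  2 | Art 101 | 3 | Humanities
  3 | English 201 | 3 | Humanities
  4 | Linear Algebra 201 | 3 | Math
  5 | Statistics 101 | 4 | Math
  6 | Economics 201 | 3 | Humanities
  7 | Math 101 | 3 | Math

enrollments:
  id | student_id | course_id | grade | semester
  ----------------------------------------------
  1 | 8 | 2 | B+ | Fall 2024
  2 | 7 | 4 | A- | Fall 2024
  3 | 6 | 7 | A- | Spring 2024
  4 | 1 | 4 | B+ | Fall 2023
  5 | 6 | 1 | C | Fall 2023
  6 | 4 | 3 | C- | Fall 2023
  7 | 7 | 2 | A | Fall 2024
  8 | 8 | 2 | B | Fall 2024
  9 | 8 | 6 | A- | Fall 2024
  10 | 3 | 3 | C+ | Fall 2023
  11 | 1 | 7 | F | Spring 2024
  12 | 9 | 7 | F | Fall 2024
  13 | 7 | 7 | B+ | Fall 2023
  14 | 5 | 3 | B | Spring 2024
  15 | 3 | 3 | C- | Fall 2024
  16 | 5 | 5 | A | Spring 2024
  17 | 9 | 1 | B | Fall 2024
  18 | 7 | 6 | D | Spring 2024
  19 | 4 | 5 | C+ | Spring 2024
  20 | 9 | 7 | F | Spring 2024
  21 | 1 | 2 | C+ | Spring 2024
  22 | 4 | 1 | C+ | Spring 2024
SELECT name, gpa FROM students WHERE gpa > (SELECT MIN(gpa) FROM students)

Execution result:
name | gpa
Tina Garcia | 2.73
Leo Martinez | 3.87
Grace Davis | 3.02
Olivia Smith | 2.81
Alice Smith | 2.83
Jack Wilson | 3.95
Noah Garcia | 3.06
Tina Smith | 3.83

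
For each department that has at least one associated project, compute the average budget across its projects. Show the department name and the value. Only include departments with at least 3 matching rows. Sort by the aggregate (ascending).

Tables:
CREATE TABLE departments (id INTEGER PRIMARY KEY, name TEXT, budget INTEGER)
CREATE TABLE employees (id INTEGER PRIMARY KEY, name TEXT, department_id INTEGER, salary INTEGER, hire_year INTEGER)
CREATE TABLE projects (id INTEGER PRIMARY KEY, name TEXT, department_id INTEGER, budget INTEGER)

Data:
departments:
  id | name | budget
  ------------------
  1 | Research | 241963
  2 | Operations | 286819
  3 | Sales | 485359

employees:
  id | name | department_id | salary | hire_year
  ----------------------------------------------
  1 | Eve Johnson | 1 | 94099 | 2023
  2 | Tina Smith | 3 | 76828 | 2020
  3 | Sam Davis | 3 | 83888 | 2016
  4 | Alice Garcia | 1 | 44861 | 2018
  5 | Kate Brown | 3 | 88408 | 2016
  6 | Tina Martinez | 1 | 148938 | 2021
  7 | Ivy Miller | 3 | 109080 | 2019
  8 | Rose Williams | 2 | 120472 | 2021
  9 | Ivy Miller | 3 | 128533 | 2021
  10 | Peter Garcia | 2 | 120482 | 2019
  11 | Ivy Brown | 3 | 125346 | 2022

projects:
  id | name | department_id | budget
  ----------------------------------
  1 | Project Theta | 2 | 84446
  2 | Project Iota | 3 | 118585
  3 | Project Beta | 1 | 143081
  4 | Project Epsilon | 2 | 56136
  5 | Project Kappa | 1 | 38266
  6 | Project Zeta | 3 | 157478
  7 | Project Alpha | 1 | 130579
SELECT p.name, AVG(c.budget) AS avg_budget FROM projects c JOIN departments p ON c.department_id = p.id GROUP BY p.id, p.name HAVING COUNT(*) >= 3 ORDER BY avg_budget ASC

Execution result:
name | avg_budget
Research | 103975.33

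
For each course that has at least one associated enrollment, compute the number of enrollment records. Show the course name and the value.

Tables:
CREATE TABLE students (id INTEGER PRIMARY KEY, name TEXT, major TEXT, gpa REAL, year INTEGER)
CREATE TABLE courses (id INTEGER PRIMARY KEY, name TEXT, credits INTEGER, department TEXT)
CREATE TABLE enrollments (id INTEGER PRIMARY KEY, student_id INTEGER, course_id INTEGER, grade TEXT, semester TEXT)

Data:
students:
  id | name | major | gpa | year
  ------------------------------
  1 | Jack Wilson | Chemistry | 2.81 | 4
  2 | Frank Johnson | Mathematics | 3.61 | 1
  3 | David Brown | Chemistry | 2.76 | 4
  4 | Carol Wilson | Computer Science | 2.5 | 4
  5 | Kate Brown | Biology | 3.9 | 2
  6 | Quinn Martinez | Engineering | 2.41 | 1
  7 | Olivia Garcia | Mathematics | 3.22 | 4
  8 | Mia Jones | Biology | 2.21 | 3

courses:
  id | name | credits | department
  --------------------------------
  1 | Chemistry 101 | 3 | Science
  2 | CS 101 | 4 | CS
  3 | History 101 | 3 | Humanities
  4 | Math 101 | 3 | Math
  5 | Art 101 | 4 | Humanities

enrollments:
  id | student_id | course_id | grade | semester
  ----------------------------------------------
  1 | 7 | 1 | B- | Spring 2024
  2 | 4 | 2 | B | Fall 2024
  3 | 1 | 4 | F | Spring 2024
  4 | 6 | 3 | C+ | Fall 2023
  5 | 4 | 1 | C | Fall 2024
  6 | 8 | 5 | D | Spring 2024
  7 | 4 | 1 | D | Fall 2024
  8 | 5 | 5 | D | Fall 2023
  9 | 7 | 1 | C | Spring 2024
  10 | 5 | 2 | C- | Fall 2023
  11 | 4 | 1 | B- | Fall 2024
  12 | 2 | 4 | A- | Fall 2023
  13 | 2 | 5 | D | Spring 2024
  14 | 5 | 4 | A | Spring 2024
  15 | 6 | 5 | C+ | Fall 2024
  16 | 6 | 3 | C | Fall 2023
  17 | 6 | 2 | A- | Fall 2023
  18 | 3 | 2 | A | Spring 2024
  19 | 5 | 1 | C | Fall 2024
SELECT p.name, COUNT(*) AS n FROM enrollments c JOIN courses p ON c.course_id = p.id GROUP BY p.id, p.name

Execution result:
name | n
Chemistry 101 | 6
CS 101 | 4
History 101 | 2
Math 101 | 3
Art 101 | 4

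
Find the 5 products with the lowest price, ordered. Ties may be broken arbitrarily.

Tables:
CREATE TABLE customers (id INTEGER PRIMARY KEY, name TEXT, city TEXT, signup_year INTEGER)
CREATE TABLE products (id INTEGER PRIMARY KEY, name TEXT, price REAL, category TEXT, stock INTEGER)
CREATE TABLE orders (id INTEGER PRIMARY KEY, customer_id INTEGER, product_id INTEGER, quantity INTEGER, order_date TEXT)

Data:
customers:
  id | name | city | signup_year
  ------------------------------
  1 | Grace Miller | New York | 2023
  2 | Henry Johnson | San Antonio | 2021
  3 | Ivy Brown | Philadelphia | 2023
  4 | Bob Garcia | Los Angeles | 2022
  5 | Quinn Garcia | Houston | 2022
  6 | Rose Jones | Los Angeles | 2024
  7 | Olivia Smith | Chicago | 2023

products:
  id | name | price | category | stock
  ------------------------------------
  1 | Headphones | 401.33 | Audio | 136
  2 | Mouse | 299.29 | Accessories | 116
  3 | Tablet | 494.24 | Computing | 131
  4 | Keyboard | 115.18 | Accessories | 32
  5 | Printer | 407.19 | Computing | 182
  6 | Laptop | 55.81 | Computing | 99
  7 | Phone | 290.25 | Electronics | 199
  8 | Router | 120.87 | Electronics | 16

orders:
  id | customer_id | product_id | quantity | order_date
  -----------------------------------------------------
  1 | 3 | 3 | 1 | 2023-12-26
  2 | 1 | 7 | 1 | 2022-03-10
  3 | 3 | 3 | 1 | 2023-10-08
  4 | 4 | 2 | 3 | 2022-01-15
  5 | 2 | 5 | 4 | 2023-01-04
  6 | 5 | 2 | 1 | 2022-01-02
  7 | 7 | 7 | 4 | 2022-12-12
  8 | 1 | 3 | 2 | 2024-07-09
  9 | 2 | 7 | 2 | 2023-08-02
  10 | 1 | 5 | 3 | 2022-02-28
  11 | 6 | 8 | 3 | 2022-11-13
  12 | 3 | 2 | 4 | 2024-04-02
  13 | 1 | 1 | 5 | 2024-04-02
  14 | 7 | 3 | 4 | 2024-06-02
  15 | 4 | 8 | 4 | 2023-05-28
SELECT name, price FROM products ORDER BY price ASC LIMIT 5

Execution result:
name | price
Laptop | 55.81
Keyboard | 115.18
Router | 120.87
Phone | 290.25
Mouse | 299.29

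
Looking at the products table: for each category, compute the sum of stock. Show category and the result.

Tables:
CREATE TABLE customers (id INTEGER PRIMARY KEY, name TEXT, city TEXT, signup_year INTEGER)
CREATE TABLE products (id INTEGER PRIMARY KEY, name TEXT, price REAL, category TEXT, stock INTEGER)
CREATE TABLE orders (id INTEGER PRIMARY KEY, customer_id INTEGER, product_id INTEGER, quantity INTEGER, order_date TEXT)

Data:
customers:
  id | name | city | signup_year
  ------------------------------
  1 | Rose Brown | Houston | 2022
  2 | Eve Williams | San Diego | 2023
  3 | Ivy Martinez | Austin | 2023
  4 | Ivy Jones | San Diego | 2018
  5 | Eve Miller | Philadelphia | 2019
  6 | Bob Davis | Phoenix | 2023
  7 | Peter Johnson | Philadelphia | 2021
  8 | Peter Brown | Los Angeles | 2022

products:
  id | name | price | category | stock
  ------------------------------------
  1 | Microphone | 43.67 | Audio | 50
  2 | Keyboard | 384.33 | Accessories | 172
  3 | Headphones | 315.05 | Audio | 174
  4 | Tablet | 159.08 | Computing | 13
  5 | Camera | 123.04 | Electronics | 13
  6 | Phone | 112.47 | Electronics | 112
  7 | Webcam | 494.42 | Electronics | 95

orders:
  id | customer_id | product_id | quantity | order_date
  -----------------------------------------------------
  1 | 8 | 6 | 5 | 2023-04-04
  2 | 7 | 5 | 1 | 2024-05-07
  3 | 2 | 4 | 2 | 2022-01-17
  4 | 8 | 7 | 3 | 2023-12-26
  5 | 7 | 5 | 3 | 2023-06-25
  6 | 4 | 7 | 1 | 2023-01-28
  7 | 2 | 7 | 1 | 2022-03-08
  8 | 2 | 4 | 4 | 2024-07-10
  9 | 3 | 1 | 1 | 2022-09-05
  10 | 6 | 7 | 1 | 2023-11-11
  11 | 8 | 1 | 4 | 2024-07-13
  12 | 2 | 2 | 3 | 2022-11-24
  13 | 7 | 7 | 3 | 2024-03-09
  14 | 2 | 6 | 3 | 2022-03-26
SELECT category, SUM(stock) AS sum_stock FROM products GROUP BY category

Execution result:
category | sum_stock
Accessories | 172
Audio | 224
Computing | 13
Electronics | 220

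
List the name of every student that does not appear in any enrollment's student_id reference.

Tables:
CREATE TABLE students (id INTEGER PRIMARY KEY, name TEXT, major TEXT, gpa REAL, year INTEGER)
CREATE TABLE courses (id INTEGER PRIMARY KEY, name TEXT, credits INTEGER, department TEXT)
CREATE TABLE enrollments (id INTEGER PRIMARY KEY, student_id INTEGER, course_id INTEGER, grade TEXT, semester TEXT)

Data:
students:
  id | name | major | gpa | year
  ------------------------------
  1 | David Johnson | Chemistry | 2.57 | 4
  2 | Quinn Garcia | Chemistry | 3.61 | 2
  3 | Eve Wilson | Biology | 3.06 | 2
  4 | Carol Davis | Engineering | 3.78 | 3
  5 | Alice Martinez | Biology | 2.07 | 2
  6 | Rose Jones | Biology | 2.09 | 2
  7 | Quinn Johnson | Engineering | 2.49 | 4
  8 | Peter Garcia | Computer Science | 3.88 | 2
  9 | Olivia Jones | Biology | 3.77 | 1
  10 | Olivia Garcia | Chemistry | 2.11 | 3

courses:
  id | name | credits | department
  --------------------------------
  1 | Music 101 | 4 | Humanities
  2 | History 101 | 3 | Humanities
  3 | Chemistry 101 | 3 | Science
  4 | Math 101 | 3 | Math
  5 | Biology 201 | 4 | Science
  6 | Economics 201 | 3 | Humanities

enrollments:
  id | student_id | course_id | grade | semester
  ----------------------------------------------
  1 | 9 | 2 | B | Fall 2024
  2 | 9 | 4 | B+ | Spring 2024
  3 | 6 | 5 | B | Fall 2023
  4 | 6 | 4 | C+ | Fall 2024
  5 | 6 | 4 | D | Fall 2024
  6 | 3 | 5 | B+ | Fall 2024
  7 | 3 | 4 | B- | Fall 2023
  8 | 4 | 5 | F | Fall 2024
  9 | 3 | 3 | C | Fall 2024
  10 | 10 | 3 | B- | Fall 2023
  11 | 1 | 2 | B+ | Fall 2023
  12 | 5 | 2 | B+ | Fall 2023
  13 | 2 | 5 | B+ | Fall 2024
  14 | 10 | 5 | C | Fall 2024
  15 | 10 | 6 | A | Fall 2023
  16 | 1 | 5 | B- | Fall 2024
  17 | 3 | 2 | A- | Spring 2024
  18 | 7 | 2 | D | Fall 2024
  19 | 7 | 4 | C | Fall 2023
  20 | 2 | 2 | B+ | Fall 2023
SELECT p.name FROM students p LEFT JOIN enrollments c ON c.student_id = p.id WHERE c.id IS NULL

Execution result:
Peter Garcia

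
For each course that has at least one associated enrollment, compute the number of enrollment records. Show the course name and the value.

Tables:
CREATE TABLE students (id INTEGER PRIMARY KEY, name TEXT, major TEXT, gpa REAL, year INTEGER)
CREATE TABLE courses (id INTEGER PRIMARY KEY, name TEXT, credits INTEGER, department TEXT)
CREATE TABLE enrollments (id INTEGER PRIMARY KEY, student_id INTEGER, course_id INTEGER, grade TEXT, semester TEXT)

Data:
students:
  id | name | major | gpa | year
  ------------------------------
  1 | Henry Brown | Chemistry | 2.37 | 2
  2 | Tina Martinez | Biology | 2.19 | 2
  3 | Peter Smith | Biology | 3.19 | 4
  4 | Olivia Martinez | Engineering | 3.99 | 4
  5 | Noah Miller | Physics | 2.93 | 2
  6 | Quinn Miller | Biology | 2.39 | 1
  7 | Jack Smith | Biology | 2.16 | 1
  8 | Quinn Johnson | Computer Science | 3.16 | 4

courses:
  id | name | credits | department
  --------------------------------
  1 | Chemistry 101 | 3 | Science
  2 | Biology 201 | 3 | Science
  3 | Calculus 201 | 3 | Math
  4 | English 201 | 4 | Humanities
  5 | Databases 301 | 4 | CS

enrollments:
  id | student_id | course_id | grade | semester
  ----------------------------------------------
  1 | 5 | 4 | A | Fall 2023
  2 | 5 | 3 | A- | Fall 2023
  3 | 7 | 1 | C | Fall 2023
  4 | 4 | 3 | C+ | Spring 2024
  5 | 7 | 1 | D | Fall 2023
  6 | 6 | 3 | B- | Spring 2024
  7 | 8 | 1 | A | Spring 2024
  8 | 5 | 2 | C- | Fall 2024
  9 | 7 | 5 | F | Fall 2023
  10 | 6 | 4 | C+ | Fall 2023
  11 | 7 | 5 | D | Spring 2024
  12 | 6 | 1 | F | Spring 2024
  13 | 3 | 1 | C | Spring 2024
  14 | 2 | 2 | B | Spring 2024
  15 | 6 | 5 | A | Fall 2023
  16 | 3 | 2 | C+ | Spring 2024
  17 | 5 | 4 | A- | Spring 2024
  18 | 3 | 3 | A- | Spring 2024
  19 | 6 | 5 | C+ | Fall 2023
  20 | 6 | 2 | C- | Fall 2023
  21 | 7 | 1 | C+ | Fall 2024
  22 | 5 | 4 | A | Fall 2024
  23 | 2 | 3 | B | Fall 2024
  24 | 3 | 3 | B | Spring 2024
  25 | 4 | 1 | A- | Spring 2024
SELECT p.name, COUNT(*) AS n FROM enrollments c JOIN courses p ON c.course_id = p.id GROUP BY p.id, p.name

Execution result:
name | n
Chemistry 101 | 7
Biology 201 | 4
Calculus 201 | 6
English 201 | 4
Databases 301 | 4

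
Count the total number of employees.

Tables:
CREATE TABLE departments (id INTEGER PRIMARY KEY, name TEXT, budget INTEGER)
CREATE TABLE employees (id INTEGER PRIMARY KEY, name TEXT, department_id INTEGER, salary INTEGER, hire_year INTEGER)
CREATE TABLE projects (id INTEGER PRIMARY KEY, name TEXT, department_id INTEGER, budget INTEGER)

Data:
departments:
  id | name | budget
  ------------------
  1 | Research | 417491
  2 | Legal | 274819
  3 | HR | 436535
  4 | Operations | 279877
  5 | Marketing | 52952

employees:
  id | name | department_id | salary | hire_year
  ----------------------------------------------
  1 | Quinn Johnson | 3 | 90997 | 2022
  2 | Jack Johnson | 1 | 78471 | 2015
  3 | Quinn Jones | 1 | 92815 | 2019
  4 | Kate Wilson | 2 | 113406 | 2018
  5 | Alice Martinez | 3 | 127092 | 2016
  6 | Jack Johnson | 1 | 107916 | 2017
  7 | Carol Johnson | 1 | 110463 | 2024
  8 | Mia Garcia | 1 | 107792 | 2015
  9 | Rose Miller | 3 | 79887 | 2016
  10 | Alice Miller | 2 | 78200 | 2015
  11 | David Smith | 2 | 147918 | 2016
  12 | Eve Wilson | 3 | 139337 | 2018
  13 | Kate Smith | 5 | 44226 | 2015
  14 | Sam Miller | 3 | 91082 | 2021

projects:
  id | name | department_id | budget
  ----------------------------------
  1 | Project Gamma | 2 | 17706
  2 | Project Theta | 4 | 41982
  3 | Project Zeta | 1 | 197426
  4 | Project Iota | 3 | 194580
SELECT COUNT(*) FROM employees

Execution result:
14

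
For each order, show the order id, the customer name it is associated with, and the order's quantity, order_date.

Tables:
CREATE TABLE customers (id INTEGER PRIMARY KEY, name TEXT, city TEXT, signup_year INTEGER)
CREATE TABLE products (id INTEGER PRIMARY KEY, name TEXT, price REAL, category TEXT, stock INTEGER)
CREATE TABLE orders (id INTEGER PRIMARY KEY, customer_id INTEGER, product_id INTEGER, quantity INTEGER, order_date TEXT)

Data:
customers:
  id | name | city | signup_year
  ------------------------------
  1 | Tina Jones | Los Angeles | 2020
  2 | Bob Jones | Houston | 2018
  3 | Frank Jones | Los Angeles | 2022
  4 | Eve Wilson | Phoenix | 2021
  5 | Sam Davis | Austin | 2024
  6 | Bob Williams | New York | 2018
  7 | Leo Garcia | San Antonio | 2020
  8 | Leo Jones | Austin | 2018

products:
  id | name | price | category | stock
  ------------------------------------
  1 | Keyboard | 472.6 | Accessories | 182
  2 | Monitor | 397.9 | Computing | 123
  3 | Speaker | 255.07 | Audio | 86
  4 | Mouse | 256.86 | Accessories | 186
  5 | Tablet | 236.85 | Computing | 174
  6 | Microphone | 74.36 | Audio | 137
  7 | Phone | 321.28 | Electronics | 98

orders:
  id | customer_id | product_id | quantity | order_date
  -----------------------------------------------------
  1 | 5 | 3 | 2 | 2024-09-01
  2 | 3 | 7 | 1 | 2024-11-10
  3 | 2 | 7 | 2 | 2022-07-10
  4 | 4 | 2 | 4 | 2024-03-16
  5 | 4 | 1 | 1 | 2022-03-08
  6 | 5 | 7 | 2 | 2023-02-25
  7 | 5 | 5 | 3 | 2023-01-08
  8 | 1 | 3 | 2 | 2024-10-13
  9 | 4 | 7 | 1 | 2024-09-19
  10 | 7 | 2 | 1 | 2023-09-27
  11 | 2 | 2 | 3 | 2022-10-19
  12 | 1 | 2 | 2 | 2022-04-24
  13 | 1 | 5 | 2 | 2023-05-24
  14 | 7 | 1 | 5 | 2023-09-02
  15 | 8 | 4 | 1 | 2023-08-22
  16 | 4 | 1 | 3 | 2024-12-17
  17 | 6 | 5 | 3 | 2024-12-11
SELECT c.id, p.name AS customer, c.quantity, c.order_date FROM orders c JOIN customers p ON c.customer_id = p.id

Execution result:
id | customer | quantity | order_date
1 | Sam Davis | 2 | 2024-09-01
2 | Frank Jones | 1 | 2024-11-10
3 | Bob Jones | 2 | 2022-07-10
4 | Eve Wilson | 4 | 2024-03-16
5 | Eve Wilson | 1 | 2022-03-08
6 | Sam Davis | 2 | 2023-02-25
7 | Sam Davis | 3 | 2023-01-08
8 | Tina Jones | 2 | 2024-10-13
9 | Eve Wilson | 1 | 2024-09-19
10 | Leo Garcia | 1 | 2023-09-27
11 | Bob Jones | 3 | 2022-10-19
12 | Tina Jones | 2 | 2022-04-24
13 | Tina Jones | 2 | 2023-05-24
14 | Leo Garcia | 5 | 2023-09-02
15 | Leo Jones | 1 | 2023-08-22
16 | Eve Wilson | 3 | 2024-12-17
17 | Bob Williams | 3 | 2024-12-11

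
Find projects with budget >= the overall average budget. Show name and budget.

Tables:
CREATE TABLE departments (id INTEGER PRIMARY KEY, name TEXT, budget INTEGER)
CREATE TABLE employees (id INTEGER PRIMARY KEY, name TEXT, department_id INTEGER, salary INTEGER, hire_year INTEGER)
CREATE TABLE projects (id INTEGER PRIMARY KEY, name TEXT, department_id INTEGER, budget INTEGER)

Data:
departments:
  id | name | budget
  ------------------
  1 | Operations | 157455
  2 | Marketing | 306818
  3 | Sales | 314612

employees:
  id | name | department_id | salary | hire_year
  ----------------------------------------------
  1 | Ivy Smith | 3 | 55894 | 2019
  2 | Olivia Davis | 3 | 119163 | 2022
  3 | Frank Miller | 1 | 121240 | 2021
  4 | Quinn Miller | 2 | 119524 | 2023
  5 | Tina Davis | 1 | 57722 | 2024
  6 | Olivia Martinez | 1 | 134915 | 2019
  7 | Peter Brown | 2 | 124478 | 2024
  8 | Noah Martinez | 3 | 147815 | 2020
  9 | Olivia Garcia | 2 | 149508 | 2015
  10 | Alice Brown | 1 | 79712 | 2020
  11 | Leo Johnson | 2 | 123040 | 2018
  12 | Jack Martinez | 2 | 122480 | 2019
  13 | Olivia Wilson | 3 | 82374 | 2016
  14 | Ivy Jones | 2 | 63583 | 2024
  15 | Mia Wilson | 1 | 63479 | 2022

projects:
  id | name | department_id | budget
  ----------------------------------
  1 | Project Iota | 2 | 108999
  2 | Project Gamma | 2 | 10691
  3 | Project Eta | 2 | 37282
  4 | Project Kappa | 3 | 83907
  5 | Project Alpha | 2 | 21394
SELECT name, budget FROM projects WHERE budget >= (SELECT AVG(budget) FROM projects)

Execution result:
name | budget
Project Iota | 108999
Project Kappa | 83907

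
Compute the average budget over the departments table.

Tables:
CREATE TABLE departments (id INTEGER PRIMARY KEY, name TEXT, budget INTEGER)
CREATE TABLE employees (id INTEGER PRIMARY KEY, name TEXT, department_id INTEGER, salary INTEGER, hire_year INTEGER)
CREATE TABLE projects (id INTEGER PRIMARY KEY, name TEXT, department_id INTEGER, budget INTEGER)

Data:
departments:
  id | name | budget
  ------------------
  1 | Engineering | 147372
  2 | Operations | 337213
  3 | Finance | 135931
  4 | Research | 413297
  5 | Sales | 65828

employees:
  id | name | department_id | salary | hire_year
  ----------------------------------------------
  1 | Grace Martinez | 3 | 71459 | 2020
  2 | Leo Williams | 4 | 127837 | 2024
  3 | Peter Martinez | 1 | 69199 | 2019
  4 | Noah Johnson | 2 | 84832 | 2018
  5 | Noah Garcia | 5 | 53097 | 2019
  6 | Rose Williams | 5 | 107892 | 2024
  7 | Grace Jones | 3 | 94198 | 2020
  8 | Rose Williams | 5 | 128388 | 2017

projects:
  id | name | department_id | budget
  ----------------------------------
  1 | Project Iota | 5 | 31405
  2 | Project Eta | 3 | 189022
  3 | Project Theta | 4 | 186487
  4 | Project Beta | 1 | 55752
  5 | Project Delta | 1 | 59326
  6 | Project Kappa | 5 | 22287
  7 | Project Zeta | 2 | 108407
SELECT AVG(budget) FROM departments

Execution result:
219928.20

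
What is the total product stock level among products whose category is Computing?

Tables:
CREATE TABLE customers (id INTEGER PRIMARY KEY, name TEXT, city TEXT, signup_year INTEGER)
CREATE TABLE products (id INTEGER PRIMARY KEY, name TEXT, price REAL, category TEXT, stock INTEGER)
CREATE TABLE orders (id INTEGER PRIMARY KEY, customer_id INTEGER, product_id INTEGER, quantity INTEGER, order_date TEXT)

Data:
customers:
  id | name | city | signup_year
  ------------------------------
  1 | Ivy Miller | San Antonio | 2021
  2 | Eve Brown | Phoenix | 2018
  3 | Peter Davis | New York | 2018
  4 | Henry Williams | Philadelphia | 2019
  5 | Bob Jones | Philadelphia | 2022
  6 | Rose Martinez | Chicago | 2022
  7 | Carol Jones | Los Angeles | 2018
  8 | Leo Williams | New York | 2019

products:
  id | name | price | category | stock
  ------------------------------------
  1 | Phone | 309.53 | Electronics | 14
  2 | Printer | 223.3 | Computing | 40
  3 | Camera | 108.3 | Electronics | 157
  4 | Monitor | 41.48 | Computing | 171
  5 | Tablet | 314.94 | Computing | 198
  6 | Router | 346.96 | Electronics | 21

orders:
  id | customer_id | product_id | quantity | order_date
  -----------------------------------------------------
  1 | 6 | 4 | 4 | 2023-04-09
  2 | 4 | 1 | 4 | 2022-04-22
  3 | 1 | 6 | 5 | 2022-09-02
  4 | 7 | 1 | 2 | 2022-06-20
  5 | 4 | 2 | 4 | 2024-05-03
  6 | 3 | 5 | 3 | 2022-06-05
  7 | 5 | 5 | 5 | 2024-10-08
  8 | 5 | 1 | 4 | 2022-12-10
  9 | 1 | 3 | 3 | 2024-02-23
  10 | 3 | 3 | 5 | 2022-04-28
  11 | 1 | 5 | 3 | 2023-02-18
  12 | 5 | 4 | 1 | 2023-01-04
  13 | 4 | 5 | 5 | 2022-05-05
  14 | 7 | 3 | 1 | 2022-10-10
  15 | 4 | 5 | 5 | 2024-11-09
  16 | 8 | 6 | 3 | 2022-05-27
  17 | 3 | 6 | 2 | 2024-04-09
SELECT SUM(stock) FROM products WHERE category = 'Computing'

Execution result:
409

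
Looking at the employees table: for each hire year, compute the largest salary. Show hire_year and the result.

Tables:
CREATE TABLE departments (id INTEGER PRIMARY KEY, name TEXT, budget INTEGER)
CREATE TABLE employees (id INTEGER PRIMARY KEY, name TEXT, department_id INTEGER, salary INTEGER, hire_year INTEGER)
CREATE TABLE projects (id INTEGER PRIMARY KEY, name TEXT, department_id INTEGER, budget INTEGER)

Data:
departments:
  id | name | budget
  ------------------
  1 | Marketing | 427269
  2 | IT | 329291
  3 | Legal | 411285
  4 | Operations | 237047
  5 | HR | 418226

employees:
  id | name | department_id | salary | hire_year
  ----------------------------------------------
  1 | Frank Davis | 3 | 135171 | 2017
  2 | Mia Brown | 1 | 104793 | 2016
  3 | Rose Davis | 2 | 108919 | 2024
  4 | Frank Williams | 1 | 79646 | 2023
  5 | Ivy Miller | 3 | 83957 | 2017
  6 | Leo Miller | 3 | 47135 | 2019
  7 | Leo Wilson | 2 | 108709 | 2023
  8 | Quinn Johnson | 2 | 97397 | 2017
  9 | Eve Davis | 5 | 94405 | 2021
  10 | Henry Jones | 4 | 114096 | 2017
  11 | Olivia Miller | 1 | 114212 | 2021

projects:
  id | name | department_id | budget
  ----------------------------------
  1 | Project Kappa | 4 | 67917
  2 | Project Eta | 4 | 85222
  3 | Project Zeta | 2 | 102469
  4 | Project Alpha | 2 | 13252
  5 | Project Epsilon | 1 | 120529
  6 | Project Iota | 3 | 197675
SELECT hire_year, MAX(salary) AS max_salary FROM employees GROUP BY hire_year

Execution result:
hire_year | max_salary
2016 | 104793
2017 | 135171
2019 | 47135
2021 | 114212
2023 | 108709
2024 | 108919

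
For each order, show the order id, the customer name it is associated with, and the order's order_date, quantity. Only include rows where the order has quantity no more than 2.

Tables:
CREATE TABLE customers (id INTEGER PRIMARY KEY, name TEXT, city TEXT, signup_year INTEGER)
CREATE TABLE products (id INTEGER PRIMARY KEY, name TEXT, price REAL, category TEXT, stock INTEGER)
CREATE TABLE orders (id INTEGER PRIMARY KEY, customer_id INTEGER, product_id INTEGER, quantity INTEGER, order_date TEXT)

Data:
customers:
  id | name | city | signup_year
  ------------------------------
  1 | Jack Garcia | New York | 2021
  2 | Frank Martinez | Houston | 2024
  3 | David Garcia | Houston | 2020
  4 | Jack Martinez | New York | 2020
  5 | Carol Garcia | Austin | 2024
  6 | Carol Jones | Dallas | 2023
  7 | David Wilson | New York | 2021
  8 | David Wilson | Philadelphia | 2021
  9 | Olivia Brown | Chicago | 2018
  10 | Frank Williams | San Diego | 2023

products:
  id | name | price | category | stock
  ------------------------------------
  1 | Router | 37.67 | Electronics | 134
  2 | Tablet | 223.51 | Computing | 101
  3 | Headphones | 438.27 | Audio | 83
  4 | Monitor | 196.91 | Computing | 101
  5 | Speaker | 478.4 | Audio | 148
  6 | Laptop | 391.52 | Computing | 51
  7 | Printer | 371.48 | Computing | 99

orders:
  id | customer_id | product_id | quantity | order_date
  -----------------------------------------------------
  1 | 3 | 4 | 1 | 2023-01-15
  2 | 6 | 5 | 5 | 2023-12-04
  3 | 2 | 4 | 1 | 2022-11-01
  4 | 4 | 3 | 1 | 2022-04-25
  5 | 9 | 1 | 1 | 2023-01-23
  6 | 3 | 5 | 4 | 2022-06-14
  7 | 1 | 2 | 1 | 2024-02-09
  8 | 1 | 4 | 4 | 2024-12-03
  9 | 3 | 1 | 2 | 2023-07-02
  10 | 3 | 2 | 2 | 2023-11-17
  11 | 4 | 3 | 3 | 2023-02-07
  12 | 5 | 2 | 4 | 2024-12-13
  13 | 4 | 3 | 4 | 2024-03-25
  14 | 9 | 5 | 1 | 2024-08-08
SELECT c.id, p.name AS customer, c.order_date, c.quantity FROM orders c JOIN customers p ON c.customer_id = p.id WHERE c.quantity <= 2

Execution result:
id | customer | order_date | quantity
1 | David Garcia | 2023-01-15 | 1
3 | Frank Martinez | 2022-11-01 | 1
4 | Jack Martinez | 2022-04-25 | 1
5 | Olivia Brown | 2023-01-23 | 1
7 | Jack Garcia | 2024-02-09 | 1
9 | David Garcia | 2023-07-02 | 2
10 | David Garcia | 2023-11-17 | 2
14 | Olivia Brown | 2024-08-08 | 1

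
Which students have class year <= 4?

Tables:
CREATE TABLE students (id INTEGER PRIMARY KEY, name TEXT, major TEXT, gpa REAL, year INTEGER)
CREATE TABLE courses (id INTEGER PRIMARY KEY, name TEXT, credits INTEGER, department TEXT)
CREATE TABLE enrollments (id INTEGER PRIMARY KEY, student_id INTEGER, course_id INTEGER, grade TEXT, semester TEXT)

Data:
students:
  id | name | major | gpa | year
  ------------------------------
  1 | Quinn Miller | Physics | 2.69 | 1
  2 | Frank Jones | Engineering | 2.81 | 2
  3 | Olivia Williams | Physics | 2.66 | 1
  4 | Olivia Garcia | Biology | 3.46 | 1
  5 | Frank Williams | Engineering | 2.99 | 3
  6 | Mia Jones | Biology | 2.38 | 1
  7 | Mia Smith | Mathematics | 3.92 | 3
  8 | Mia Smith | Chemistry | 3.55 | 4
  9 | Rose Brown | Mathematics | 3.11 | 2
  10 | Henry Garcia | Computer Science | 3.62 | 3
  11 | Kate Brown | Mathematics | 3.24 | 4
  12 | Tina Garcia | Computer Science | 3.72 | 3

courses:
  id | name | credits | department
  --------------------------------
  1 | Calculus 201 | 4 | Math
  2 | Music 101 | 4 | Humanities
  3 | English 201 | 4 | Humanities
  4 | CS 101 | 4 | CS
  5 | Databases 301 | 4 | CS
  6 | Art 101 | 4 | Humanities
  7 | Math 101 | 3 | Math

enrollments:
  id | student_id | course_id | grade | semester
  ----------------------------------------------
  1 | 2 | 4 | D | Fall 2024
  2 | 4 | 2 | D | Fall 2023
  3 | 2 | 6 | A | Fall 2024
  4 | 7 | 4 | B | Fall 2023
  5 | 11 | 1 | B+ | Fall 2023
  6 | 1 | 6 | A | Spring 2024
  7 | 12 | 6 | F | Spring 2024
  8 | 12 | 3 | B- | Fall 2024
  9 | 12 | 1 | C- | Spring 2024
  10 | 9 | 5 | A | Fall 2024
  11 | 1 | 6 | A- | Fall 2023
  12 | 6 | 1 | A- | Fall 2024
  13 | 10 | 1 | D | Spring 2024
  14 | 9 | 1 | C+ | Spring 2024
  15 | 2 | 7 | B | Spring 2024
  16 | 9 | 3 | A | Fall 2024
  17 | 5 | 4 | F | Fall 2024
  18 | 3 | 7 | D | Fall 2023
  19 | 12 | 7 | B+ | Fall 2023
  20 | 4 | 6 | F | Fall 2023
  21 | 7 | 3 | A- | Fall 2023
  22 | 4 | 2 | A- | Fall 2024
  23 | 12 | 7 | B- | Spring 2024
SELECT name, year FROM students WHERE year <= 4

Execution result:
name | year
Quinn Miller | 1
Frank Jones | 2
Olivia Williams | 1
Olivia Garcia | 1
Frank Williams | 3
Mia Jones | 1
Mia Smith | 3
Mia Smith | 4
Rose Brown | 2
Henry Garcia | 3
Kate Brown | 4
Tina Garcia | 3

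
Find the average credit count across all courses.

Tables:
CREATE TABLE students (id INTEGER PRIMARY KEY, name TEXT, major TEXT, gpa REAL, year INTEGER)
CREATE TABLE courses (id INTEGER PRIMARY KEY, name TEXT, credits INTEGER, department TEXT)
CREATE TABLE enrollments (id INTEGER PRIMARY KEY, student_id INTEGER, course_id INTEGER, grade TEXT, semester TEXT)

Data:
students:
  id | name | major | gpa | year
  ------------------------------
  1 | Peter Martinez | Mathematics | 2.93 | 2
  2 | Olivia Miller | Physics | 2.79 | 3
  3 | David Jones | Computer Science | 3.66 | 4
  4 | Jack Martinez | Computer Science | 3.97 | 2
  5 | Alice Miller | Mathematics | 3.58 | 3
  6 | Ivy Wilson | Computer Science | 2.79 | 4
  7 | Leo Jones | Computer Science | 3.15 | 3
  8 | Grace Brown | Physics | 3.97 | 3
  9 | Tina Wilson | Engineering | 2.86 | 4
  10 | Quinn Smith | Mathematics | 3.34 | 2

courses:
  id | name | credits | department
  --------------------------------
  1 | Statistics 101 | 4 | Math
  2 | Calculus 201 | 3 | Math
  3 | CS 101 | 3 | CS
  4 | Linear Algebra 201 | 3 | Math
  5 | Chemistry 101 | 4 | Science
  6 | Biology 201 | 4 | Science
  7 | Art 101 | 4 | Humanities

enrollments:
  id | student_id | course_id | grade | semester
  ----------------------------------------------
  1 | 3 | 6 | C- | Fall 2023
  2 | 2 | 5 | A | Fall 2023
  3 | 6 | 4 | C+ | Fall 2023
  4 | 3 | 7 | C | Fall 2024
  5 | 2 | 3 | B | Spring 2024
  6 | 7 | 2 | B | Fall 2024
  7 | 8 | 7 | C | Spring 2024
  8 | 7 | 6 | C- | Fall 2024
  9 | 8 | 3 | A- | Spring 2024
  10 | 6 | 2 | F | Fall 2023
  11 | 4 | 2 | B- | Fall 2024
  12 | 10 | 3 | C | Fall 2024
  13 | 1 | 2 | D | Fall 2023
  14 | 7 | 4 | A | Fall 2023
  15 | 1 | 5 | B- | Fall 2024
SELECT AVG(credits) FROM courses

Execution result:
3.57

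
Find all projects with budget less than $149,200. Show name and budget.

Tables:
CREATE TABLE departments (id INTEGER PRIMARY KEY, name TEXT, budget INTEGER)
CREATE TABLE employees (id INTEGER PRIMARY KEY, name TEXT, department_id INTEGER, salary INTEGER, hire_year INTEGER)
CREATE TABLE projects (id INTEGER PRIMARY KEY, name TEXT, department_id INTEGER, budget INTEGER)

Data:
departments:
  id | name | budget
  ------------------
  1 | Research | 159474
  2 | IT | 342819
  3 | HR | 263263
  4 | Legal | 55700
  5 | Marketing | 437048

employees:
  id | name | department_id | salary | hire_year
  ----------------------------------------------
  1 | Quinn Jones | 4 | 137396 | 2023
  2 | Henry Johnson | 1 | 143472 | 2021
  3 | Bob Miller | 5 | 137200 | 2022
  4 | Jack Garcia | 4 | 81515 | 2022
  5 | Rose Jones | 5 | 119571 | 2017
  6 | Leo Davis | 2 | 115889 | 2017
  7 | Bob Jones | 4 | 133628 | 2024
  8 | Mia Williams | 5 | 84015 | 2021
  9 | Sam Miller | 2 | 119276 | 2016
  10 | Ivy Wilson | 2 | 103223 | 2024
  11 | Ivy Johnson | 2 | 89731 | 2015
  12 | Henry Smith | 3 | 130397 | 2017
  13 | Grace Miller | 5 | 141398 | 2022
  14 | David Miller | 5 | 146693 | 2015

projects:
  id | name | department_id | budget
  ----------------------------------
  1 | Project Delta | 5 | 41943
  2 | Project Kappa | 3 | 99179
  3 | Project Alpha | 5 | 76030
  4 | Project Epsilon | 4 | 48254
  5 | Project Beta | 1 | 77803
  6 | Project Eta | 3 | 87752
SELECT name, budget FROM projects WHERE budget < 149200

Execution result:
name | budget
Project Delta | 41943
Project Kappa | 99179
Project Alpha | 76030
Project Epsilon | 48254
Project Beta | 77803
Project Eta | 87752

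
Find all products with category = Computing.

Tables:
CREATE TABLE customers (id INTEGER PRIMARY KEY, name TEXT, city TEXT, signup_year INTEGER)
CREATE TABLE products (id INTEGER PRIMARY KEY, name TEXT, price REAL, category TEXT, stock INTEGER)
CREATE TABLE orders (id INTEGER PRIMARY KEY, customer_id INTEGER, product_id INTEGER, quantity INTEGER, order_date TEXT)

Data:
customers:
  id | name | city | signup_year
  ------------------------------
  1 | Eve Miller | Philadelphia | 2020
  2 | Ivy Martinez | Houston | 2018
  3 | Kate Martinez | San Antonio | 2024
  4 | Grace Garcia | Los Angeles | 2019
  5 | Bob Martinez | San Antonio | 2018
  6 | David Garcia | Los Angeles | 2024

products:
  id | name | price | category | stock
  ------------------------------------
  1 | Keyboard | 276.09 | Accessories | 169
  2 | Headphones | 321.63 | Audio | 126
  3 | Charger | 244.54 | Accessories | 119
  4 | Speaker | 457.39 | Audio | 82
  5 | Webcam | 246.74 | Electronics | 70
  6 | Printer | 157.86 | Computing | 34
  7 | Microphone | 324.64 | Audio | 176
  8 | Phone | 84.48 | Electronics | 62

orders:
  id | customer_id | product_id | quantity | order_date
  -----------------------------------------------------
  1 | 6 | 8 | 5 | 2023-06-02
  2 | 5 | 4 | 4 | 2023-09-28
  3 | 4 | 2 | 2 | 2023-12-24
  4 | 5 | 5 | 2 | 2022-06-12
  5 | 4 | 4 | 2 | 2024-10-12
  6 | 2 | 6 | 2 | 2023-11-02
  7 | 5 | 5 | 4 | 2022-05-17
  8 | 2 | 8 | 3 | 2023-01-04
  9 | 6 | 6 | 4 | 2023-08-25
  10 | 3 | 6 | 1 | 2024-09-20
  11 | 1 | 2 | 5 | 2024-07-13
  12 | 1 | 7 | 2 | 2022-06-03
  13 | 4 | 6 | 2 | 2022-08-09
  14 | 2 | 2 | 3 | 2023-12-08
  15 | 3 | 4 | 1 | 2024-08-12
SELECT name, category FROM products WHERE category = 'Computing'

Execution result:
name | category
Printer | Computing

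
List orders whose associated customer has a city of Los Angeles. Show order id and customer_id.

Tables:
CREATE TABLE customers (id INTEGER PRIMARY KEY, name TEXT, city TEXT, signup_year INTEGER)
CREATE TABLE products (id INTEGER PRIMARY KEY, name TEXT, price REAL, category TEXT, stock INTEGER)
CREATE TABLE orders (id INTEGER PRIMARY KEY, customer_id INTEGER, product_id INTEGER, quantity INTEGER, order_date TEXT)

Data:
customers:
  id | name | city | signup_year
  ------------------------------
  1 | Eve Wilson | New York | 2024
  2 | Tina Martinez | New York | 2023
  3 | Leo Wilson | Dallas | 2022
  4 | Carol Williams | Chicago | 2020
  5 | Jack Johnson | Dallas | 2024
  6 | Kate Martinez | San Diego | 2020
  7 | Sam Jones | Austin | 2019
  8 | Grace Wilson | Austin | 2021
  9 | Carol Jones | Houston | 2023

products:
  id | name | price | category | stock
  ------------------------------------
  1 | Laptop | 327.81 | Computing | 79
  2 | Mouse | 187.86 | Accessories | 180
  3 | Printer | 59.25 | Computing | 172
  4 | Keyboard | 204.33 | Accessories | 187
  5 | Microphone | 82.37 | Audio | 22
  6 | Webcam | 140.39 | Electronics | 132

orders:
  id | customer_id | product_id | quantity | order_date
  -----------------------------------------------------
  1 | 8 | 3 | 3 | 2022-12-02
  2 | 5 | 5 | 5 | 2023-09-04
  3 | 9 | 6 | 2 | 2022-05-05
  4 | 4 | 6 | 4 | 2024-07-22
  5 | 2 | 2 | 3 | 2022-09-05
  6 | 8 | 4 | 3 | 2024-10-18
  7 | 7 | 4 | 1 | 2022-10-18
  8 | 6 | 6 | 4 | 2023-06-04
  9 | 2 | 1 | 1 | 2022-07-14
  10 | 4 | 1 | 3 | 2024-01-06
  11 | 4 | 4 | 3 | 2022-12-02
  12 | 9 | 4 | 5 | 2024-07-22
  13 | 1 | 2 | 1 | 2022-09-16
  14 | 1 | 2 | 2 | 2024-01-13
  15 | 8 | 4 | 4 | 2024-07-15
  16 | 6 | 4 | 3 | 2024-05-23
SELECT id, customer_id FROM orders WHERE customer_id IN (SELECT id FROM customers WHERE city = 'Los Angeles')

Execution result:
(no rows)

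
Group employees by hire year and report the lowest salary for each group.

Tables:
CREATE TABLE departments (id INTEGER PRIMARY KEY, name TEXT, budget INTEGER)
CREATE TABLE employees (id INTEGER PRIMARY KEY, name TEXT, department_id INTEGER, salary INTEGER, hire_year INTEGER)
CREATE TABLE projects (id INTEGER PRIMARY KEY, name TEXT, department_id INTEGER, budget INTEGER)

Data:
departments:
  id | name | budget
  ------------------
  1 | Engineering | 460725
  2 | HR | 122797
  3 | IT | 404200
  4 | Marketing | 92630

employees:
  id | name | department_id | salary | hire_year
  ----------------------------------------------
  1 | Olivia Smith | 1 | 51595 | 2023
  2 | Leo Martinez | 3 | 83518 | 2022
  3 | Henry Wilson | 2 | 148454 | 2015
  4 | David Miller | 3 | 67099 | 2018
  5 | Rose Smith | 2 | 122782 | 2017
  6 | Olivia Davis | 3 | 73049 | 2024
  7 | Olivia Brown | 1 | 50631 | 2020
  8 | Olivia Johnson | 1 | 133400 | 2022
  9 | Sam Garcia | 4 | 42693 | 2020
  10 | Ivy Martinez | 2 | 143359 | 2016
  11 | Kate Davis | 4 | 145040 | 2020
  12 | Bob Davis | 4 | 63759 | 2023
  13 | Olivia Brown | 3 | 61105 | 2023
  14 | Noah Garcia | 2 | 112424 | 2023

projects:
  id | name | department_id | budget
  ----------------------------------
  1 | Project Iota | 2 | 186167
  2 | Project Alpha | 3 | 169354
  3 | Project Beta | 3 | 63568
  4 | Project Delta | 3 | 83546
SELECT hire_year, MIN(salary) AS min_salary FROM employees GROUP BY hire_year

Execution result:
hire_year | min_salary
2015 | 148454
2016 | 143359
2017 | 122782
2018 | 67099
2020 | 42693
2022 | 83518
2023 | 51595
2024 | 73049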